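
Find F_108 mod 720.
576

Matrix identity: Q^n = [[F_(n+1), F_n], [F_n, F_(n-1)]] with Q = [[1,1],[1,0]].
n = 108 = 1101100₂. Square-and-multiply, entries mod 720:
Q^1 = [[1,1],[1,0]]
Q^3 = (Q^1)²·Q = [[3,2],[2,1]]
Q^6 = (Q^3)² = [[13,8],[8,5]]
Q^13 = (Q^6)²·Q = [[377,233],[233,144]]
Q^27 = (Q^13)²·Q = [[291,578],[578,433]]
Q^54 = (Q^27)² = [[445,152],[152,293]]
Q^108 = (Q^54)² = [[89,576],[576,233]]
F_108 mod 720 = Q^108[0][1] = 576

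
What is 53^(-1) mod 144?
125

gcd(53, 144) = 1, so the inverse exists.
Extended Euclidean algorithm on (144, 53):
144 = 2 × 53 + 38  ⟹  38 = (1)·144 + (-2)·53
53 = 1 × 38 + 15  ⟹  15 = (-1)·144 + (3)·53
38 = 2 × 15 + 8  ⟹  8 = (3)·144 + (-8)·53
15 = 1 × 8 + 7  ⟹  7 = (-4)·144 + (11)·53
8 = 1 × 7 + 1  ⟹  1 = (7)·144 + (-19)·53
So (-19)·53 ≡ 1 (mod 144), i.e. 53^(-1) ≡ -19 ≡ 125 (mod 144).
Check: 53 × 125 = 6625 ≡ 1 (mod 144)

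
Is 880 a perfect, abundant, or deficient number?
abundant

Proper divisors of 880: sum = 1 + 2 + 4 + 5 + 8 + 10 + 11 + 16 + ... + 110 + 176 + 220 + 440 (19 divisors) = 1352
Since 1352 > 880, 880 is abundant.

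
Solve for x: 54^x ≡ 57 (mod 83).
27

Baby-step giant-step with step n = ⌈√83⌉ = 10.
Baby steps 54^j mod 83 (j:value) for j=0..9: 0:1, 1:54, 2:11, 3:13, 4:38, 5:60, 6:3, 7:79, 8:33, 9:39.
Giant-step multiplier: 54^(-10) ≡ 54^(82-10) = 54^72 ≡ 75 (mod 83).
Giant steps γ_i = 57·75^i mod 83: γ_0=57, γ_1=42, γ_2=79 (in table at j=7).
x = i·n + j = 2·10 + 7 = 27.
Check: 54^27 ≡ 57 (mod 83).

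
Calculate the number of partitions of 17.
297

p(n) counts ways to write n as a sum of positive integers (order ignored).
Euler's pentagonal recurrence: p(k) = p(k-1) + p(k-2) - p(k-5) - p(k-7) + p(k-12) + p(k-15) - ... (offsets j(3j∓1)/2, signs ++--, p(0)=1, p(<0)=0).
DP table for k = 0..16: p(0)=1, p(1)=1, p(2)=2, p(3)=3, p(4)=5, p(5)=7, p(6)=11, p(7)=15, p(8)=22, p(9)=30, p(10)=42, p(11)=56, p(12)=77, p(13)=101, p(14)=135, p(15)=176, p(16)=231.
Final step: p(17) = p(16) + p(15) - p(12) - p(10) + p(5) + p(2)
= 231 + 176 - 77 - 42 + 7 + 2
= 297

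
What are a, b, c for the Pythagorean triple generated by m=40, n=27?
(871, 2160, 2329)

Euclid's formula: a = m² - n², b = 2mn, c = m² + n²
m = 40, n = 27
a = 40² - 27² = 1600 - 729 = 871
b = 2 × 40 × 27 = 2160
c = 40² + 27² = 1600 + 729 = 2329
Verification: 871² + 2160² = 758641 + 4665600 = 5424241 = 2329² ✓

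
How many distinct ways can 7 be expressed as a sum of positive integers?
15

p(n) counts ways to write n as a sum of positive integers (order ignored).
Examples: 7; 6 + 1; 5 + 2; 5 + 1 + 1; 4 + 3; ... (15 total)
p(7) = 15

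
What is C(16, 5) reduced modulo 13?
0

Using Lucas' theorem:
Write n=16 and k=5 in base 13:
n in base 13: [1, 3]
k in base 13: [0, 5]
C(16,5) mod 13 = ∏ C(n_i, k_i) mod 13
Digit binomials (mod 13): C(1,0) = 1; C(3,5) = 0 (k_i > n_i)
Product: 1 × 0 = 0 ≡ 0 (mod 13)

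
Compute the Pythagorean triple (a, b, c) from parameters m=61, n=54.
(805, 6588, 6637)

Euclid's formula: a = m² - n², b = 2mn, c = m² + n²
m = 61, n = 54
a = 61² - 54² = 3721 - 2916 = 805
b = 2 × 61 × 54 = 6588
c = 61² + 54² = 3721 + 2916 = 6637
Verification: 805² + 6588² = 648025 + 43401744 = 44049769 = 6637² ✓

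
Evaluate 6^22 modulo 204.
144

Repeated squaring. Binary of 22 = 10110.
6^1 ≡ 6 (mod 204); 6^2 ≡ 36 (mod 204); 6^4 ≡ 72 (mod 204); 6^8 ≡ 84 (mod 204); 6^16 ≡ 120 (mod 204)
6^22 = 6^2 × 6^4 × 6^16 ≡ 144 (mod 204)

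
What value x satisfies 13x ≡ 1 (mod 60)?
37

gcd(13, 60) = 1, so the inverse exists.
Extended Euclidean algorithm on (60, 13):
60 = 4 × 13 + 8  ⟹  8 = (1)·60 + (-4)·13
13 = 1 × 8 + 5  ⟹  5 = (-1)·60 + (5)·13
8 = 1 × 5 + 3  ⟹  3 = (2)·60 + (-9)·13
5 = 1 × 3 + 2  ⟹  2 = (-3)·60 + (14)·13
3 = 1 × 2 + 1  ⟹  1 = (5)·60 + (-23)·13
So (-23)·13 ≡ 1 (mod 60), i.e. 13^(-1) ≡ -23 ≡ 37 (mod 60).
Check: 13 × 37 = 481 ≡ 1 (mod 60)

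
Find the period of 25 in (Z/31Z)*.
3

31 is prime, so ord(25) divides φ(31) = 30.
Divisors of 30: 1, 2, 3, 5, 6, 10, 15, 30.
Repeated squaring: 25^1 ≡ 25, 25^2 ≡ 5, 25^4 ≡ 25, 25^8 ≡ 5, 25^16 ≡ 25 (mod 31).
Test 25^d mod 31 for each divisor d in increasing order:
25^1 ≡ 25
25^2 ≡ 5
25^3 = 25^2·25^1 ≡ 1  ← first divisor giving 1
The order is 3.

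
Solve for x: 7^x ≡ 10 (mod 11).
5

Baby-step giant-step with step n = ⌈√11⌉ = 4.
Baby steps 7^j mod 11 (j:value) for j=0..3: 0:1, 1:7, 2:5, 3:2.
Giant-step multiplier: 7^(-4) ≡ 7^(10-4) = 7^6 ≡ 4 (mod 11).
Giant steps γ_i = 10·4^i mod 11: γ_0=10, γ_1=7 (in table at j=1).
x = i·n + j = 1·4 + 1 = 5.
Check: 7^5 ≡ 10 (mod 11).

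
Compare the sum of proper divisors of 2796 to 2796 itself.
abundant

Proper divisors of 2796: sum = 1 + 2 + 3 + 4 + 6 + 12 + 233 + 466 + 699 + 932 + 1398 = 3756
Since 3756 > 2796, 2796 is abundant.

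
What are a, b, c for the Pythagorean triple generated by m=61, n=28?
(2937, 3416, 4505)

Euclid's formula: a = m² - n², b = 2mn, c = m² + n²
m = 61, n = 28
a = 61² - 28² = 3721 - 784 = 2937
b = 2 × 61 × 28 = 3416
c = 61² + 28² = 3721 + 784 = 4505
Verification: 2937² + 3416² = 8625969 + 11669056 = 20295025 = 4505² ✓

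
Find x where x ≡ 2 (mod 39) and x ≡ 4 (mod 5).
119

Using Chinese Remainder Theorem:
M = 39 × 5 = 195
M1 = 5, M2 = 39
y1 = 5^(-1) mod 39 = 8
y2 = 39^(-1) mod 5 = 4
x = (2×5×8 + 4×39×4) mod 195 = 119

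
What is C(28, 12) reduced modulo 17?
0

Using Lucas' theorem:
Write n=28 and k=12 in base 17:
n in base 17: [1, 11]
k in base 17: [0, 12]
C(28,12) mod 17 = ∏ C(n_i, k_i) mod 17
Digit binomials (mod 17): C(1,0) = 1; C(11,12) = 0 (k_i > n_i)
Product: 1 × 0 = 0 ≡ 0 (mod 17)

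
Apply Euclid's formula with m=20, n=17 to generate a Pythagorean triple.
(111, 680, 689)

Euclid's formula: a = m² - n², b = 2mn, c = m² + n²
m = 20, n = 17
a = 20² - 17² = 400 - 289 = 111
b = 2 × 20 × 17 = 680
c = 20² + 17² = 400 + 289 = 689
Verification: 111² + 680² = 12321 + 462400 = 474721 = 689² ✓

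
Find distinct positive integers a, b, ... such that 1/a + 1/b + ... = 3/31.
1/11 + 1/171 + 1/58311

Greedy algorithm:
3/31: ceiling(31/3) = 11, use 1/11
2/341: ceiling(341/2) = 171, use 1/171
1/58311: ceiling(58311/1) = 58311, use 1/58311
Result: 3/31 = 1/11 + 1/171 + 1/58311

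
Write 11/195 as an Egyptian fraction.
1/18 + 1/1170

Greedy algorithm:
11/195: ceiling(195/11) = 18, use 1/18
1/1170: ceiling(1170/1) = 1170, use 1/1170
Result: 11/195 = 1/18 + 1/1170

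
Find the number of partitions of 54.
386155

p(n) counts ways to write n as a sum of positive integers (order ignored).
Euler's pentagonal recurrence: p(k) = p(k-1) + p(k-2) - p(k-5) - p(k-7) + p(k-12) + p(k-15) - ... (offsets j(3j∓1)/2, signs ++--, p(0)=1, p(<0)=0).
DP table for k = 0..53: p(0)=1, p(1)=1, p(2)=2, p(3)=3, p(4)=5, p(5)=7, p(6)=11, p(7)=15, p(8)=22, p(9)=30, p(10)=42, p(11)=56, p(12)=77, p(13)=101, p(14)=135, p(15)=176, p(16)=231, p(17)=297, p(18)=385, p(19)=490, p(20)=627, p(21)=792, p(22)=1002, p(23)=1255, p(24)=1575, p(25)=1958, p(26)=2436, p(27)=3010, p(28)=3718, p(29)=4565, p(30)=5604, p(31)=6842, p(32)=8349, p(33)=10143, p(34)=12310, p(35)=14883, p(36)=17977, p(37)=21637, p(38)=26015, p(39)=31185, p(40)=37338, p(41)=44583, p(42)=53174, p(43)=63261, p(44)=75175, p(45)=89134, p(46)=105558, p(47)=124754, p(48)=147273, p(49)=173525, p(50)=204226, p(51)=239943, p(52)=281589, p(53)=329931.
Final step: p(54) = p(53) + p(52) - p(49) - p(47) + p(42) + p(39) - p(32) - p(28) + p(19) + p(14) - p(3)
= 329931 + 281589 - 173525 - 124754 + 53174 + 31185 - 8349 - 3718 + 490 + 135 - 3
= 386155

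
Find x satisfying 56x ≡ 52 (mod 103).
x ≡ 23 (mod 103)

gcd(56, 103) = 1, which divides 52, so solutions exist.
Find 56^(-1) mod 103 by the extended Euclidean algorithm:
103 = 1 × 56 + 47  ⟹  47 = (1)·103 + (-1)·56
56 = 1 × 47 + 9  ⟹  9 = (-1)·103 + (2)·56
47 = 5 × 9 + 2  ⟹  2 = (6)·103 + (-11)·56
9 = 4 × 2 + 1  ⟹  1 = (-25)·103 + (46)·56
So (46)·56 ≡ 1 (mod 103), i.e. 56^(-1) ≡ 46 (mod 103).
x ≡ 46 × 52 = 2392 ≡ 23 (mod 103).
Check: 56 × 23 = 1288 ≡ 52 (mod 103).
Unique solution: x ≡ 23 (mod 103)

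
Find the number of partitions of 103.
271248950

p(n) counts ways to write n as a sum of positive integers (order ignored).
Euler's pentagonal recurrence: p(k) = p(k-1) + p(k-2) - p(k-5) - p(k-7) + p(k-12) + p(k-15) - ... (offsets j(3j∓1)/2, signs ++--, p(0)=1, p(<0)=0).
DP table for k = 0..102: p(0)=1, p(1)=1, p(2)=2, p(3)=3, p(4)=5, p(5)=7, p(6)=11, p(7)=15, p(8)=22, p(9)=30, p(10)=42, p(11)=56, p(12)=77, p(13)=101, p(14)=135, p(15)=176, p(16)=231, p(17)=297, p(18)=385, p(19)=490, p(20)=627, p(21)=792, p(22)=1002, p(23)=1255, p(24)=1575, p(25)=1958, p(26)=2436, p(27)=3010, p(28)=3718, p(29)=4565, p(30)=5604, p(31)=6842, p(32)=8349, p(33)=10143, p(34)=12310, p(35)=14883, p(36)=17977, p(37)=21637, p(38)=26015, p(39)=31185, p(40)=37338, p(41)=44583, p(42)=53174, p(43)=63261, p(44)=75175, p(45)=89134, p(46)=105558, p(47)=124754, p(48)=147273, p(49)=173525, p(50)=204226, p(51)=239943, p(52)=281589, p(53)=329931, p(54)=386155, p(55)=451276, p(56)=526823, p(57)=614154, p(58)=715220, p(59)=831820, p(60)=966467, p(61)=1121505, p(62)=1300156, p(63)=1505499, p(64)=1741630, p(65)=2012558, p(66)=2323520, p(67)=2679689, p(68)=3087735, p(69)=3554345, p(70)=4087968, p(71)=4697205, p(72)=5392783, p(73)=6185689, p(74)=7089500, p(75)=8118264, p(76)=9289091, p(77)=10619863, p(78)=12132164, p(79)=13848650, p(80)=15796476, p(81)=18004327, p(82)=20506255, p(83)=23338469, p(84)=26543660, p(85)=30167357, p(86)=34262962, p(87)=38887673, p(88)=44108109, p(89)=49995925, p(90)=56634173, p(91)=64112359, p(92)=72533807, p(93)=82010177, p(94)=92669720, p(95)=104651419, p(96)=118114304, p(97)=133230930, p(98)=150198136, p(99)=169229875, p(100)=190569292, p(101)=214481126, p(102)=241265379.
Final step: p(103) = p(102) + p(101) - p(98) - p(96) + p(91) + p(88) - p(81) - p(77) + p(68) + p(63) - p(52) - p(46) + p(33) + p(26) - p(11) - p(3)
= 241265379 + 214481126 - 150198136 - 118114304 + 64112359 + 44108109 - 18004327 - 10619863 + 3087735 + 1505499 - 281589 - 105558 + 10143 + 2436 - 56 - 3
= 271248950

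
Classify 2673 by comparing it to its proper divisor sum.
deficient

Proper divisors of 2673: sum = 1 + 3 + 9 + 11 + 27 + 33 + 81 + 99 + 243 + 297 + 891 = 1695
Since 1695 < 2673, 2673 is deficient.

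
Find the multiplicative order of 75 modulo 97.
4

97 is prime, so ord(75) divides φ(97) = 96.
Divisors of 96: 1, 2, 3, 4, 6, 8, 12, 16, 24, 32, 48, 96.
Repeated squaring: 75^1 ≡ 75, 75^2 ≡ 96, 75^4 ≡ 1, 75^8 ≡ 1, 75^16 ≡ 1, 75^32 ≡ 1, 75^64 ≡ 1 (mod 97).
Test 75^d mod 97 for each divisor d in increasing order:
75^1 ≡ 75
75^2 ≡ 96
75^3 = 75^2·75^1 ≡ 22
75^4 ≡ 1  ← first divisor giving 1
The order is 4.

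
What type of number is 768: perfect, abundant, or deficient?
abundant

Proper divisors of 768: sum = 1 + 2 + 3 + 4 + 6 + 8 + 12 + 16 + ... + 128 + 192 + 256 + 384 (17 divisors) = 1276
Since 1276 > 768, 768 is abundant.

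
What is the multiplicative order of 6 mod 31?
6

31 is prime, so ord(6) divides φ(31) = 30.
Divisors of 30: 1, 2, 3, 5, 6, 10, 15, 30.
Repeated squaring: 6^1 ≡ 6, 6^2 ≡ 5, 6^4 ≡ 25, 6^8 ≡ 5, 6^16 ≡ 25 (mod 31).
Test 6^d mod 31 for each divisor d in increasing order:
6^1 ≡ 6
6^2 ≡ 5
6^3 = 6^2·6^1 ≡ 30
6^5 = 6^4·6^1 ≡ 26
6^6 = 6^4·6^2 ≡ 1  ← first divisor giving 1
The order is 6.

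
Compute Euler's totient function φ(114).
36

114 = 2 × 3 × 19
φ(n) = n × ∏(1 - 1/p) for each prime p dividing n
φ(114) = 114 × (1 - 1/2) × (1 - 1/3) × (1 - 1/19) = 36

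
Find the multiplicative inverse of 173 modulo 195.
62

gcd(173, 195) = 1, so the inverse exists.
Extended Euclidean algorithm on (195, 173):
195 = 1 × 173 + 22  ⟹  22 = (1)·195 + (-1)·173
173 = 7 × 22 + 19  ⟹  19 = (-7)·195 + (8)·173
22 = 1 × 19 + 3  ⟹  3 = (8)·195 + (-9)·173
19 = 6 × 3 + 1  ⟹  1 = (-55)·195 + (62)·173
So (62)·173 ≡ 1 (mod 195), i.e. 173^(-1) ≡ 62 (mod 195).
Check: 173 × 62 = 10726 ≡ 1 (mod 195)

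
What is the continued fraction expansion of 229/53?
[4; 3, 8, 2]

Euclidean algorithm steps:
229 = 4 × 53 + 17
53 = 3 × 17 + 2
17 = 8 × 2 + 1
2 = 2 × 1 + 0
Continued fraction: [4; 3, 8, 2]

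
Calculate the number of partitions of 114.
952050665

p(n) counts ways to write n as a sum of positive integers (order ignored).
Euler's pentagonal recurrence: p(k) = p(k-1) + p(k-2) - p(k-5) - p(k-7) + p(k-12) + p(k-15) - ... (offsets j(3j∓1)/2, signs ++--, p(0)=1, p(<0)=0).
DP table for k = 0..113: p(0)=1, p(1)=1, p(2)=2, p(3)=3, p(4)=5, p(5)=7, p(6)=11, p(7)=15, p(8)=22, p(9)=30, p(10)=42, p(11)=56, p(12)=77, p(13)=101, p(14)=135, p(15)=176, p(16)=231, p(17)=297, p(18)=385, p(19)=490, p(20)=627, p(21)=792, p(22)=1002, p(23)=1255, p(24)=1575, p(25)=1958, p(26)=2436, p(27)=3010, p(28)=3718, p(29)=4565, p(30)=5604, p(31)=6842, p(32)=8349, p(33)=10143, p(34)=12310, p(35)=14883, p(36)=17977, p(37)=21637, p(38)=26015, p(39)=31185, p(40)=37338, p(41)=44583, p(42)=53174, p(43)=63261, p(44)=75175, p(45)=89134, p(46)=105558, p(47)=124754, p(48)=147273, p(49)=173525, p(50)=204226, p(51)=239943, p(52)=281589, p(53)=329931, p(54)=386155, p(55)=451276, p(56)=526823, p(57)=614154, p(58)=715220, p(59)=831820, p(60)=966467, p(61)=1121505, p(62)=1300156, p(63)=1505499, p(64)=1741630, p(65)=2012558, p(66)=2323520, p(67)=2679689, p(68)=3087735, p(69)=3554345, p(70)=4087968, p(71)=4697205, p(72)=5392783, p(73)=6185689, p(74)=7089500, p(75)=8118264, p(76)=9289091, p(77)=10619863, p(78)=12132164, p(79)=13848650, p(80)=15796476, p(81)=18004327, p(82)=20506255, p(83)=23338469, p(84)=26543660, p(85)=30167357, p(86)=34262962, p(87)=38887673, p(88)=44108109, p(89)=49995925, p(90)=56634173, p(91)=64112359, p(92)=72533807, p(93)=82010177, p(94)=92669720, p(95)=104651419, p(96)=118114304, p(97)=133230930, p(98)=150198136, p(99)=169229875, p(100)=190569292, p(101)=214481126, p(102)=241265379, p(103)=271248950, p(104)=304801365, p(105)=342325709, p(106)=384276336, p(107)=431149389, p(108)=483502844, p(109)=541946240, p(110)=607163746, p(111)=679903203, p(112)=761002156, p(113)=851376628.
Final step: p(114) = p(113) + p(112) - p(109) - p(107) + p(102) + p(99) - p(92) - p(88) + p(79) + p(74) - p(63) - p(57) + p(44) + p(37) - p(22) - p(14)
= 851376628 + 761002156 - 541946240 - 431149389 + 241265379 + 169229875 - 72533807 - 44108109 + 13848650 + 7089500 - 1505499 - 614154 + 75175 + 21637 - 1002 - 135
= 952050665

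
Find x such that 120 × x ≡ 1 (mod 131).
119

gcd(120, 131) = 1, so the inverse exists.
Extended Euclidean algorithm on (131, 120):
131 = 1 × 120 + 11  ⟹  11 = (1)·131 + (-1)·120
120 = 10 × 11 + 10  ⟹  10 = (-10)·131 + (11)·120
11 = 1 × 10 + 1  ⟹  1 = (11)·131 + (-12)·120
So (-12)·120 ≡ 1 (mod 131), i.e. 120^(-1) ≡ -12 ≡ 119 (mod 131).
Check: 120 × 119 = 14280 ≡ 1 (mod 131)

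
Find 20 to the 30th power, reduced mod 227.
131

Repeated squaring. Binary of 30 = 11110.
20^1 ≡ 20 (mod 227); 20^2 ≡ 173 (mod 227); 20^4 ≡ 192 (mod 227); 20^8 ≡ 90 (mod 227); 20^16 ≡ 155 (mod 227)
20^30 = 20^2 × 20^4 × 20^8 × 20^16 ≡ 131 (mod 227)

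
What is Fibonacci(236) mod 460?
457

Matrix identity: Q^n = [[F_(n+1), F_n], [F_n, F_(n-1)]] with Q = [[1,1],[1,0]].
n = 236 = 11101100₂. Square-and-multiply, entries mod 460:
Q^1 = [[1,1],[1,0]]
Q^3 = (Q^1)²·Q = [[3,2],[2,1]]
Q^7 = (Q^3)²·Q = [[21,13],[13,8]]
Q^14 = (Q^7)² = [[150,377],[377,233]]
Q^29 = (Q^14)²·Q = [[360,409],[409,411]]
Q^59 = (Q^29)²·Q = [[420,181],[181,239]]
Q^118 = (Q^59)² = [[321,139],[139,182]]
Q^236 = (Q^118)² = [[2,457],[457,5]]
F_236 mod 460 = Q^236[0][1] = 457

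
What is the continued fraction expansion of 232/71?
[3; 3, 1, 2, 1, 4]

Euclidean algorithm steps:
232 = 3 × 71 + 19
71 = 3 × 19 + 14
19 = 1 × 14 + 5
14 = 2 × 5 + 4
5 = 1 × 4 + 1
4 = 4 × 1 + 0
Continued fraction: [3; 3, 1, 2, 1, 4]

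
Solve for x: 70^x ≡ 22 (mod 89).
28

Baby-step giant-step with step n = ⌈√89⌉ = 10.
Baby steps 70^j mod 89 (j:value) for j=0..9: 0:1, 1:70, 2:5, 3:83, 4:25, 5:59, 6:36, 7:28, 8:2, 9:51.
Giant-step multiplier: 70^(-10) ≡ 70^(88-10) = 70^78 ≡ 9 (mod 89).
Giant steps γ_i = 22·9^i mod 89: γ_0=22, γ_1=20, γ_2=2 (in table at j=8).
x = i·n + j = 2·10 + 8 = 28.
Check: 70^28 ≡ 22 (mod 89).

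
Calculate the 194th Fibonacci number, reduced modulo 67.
55

Matrix identity: Q^n = [[F_(n+1), F_n], [F_n, F_(n-1)]] with Q = [[1,1],[1,0]].
n = 194 = 11000010₂. Square-and-multiply, entries mod 67:
Q^1 = [[1,1],[1,0]]
Q^3 = (Q^1)²·Q = [[3,2],[2,1]]
Q^6 = (Q^3)² = [[13,8],[8,5]]
Q^12 = (Q^6)² = [[32,10],[10,22]]
Q^24 = (Q^12)² = [[52,4],[4,48]]
Q^48 = (Q^24)² = [[40,65],[65,42]]
Q^97 = (Q^48)²·Q = [[33,63],[63,37]]
Q^194 = (Q^97)² = [[33,55],[55,45]]
F_194 mod 67 = Q^194[0][1] = 55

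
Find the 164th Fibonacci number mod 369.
249

Matrix identity: Q^n = [[F_(n+1), F_n], [F_n, F_(n-1)]] with Q = [[1,1],[1,0]].
n = 164 = 10100100₂. Square-and-multiply, entries mod 369:
Q^1 = [[1,1],[1,0]]
Q^2 = (Q^1)² = [[2,1],[1,1]]
Q^5 = (Q^2)²·Q = [[8,5],[5,3]]
Q^10 = (Q^5)² = [[89,55],[55,34]]
Q^20 = (Q^10)² = [[245,123],[123,122]]
Q^41 = (Q^20)²·Q = [[1,247],[247,123]]
Q^82 = (Q^41)² = [[125,1],[1,124]]
Q^164 = (Q^82)² = [[128,249],[249,248]]
F_164 mod 369 = Q^164[0][1] = 249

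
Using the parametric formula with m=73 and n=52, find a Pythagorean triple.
(2625, 7592, 8033)

Euclid's formula: a = m² - n², b = 2mn, c = m² + n²
m = 73, n = 52
a = 73² - 52² = 5329 - 2704 = 2625
b = 2 × 73 × 52 = 7592
c = 73² + 52² = 5329 + 2704 = 8033
Verification: 2625² + 7592² = 6890625 + 57638464 = 64529089 = 8033² ✓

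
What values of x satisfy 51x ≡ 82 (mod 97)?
x ≡ 91 (mod 97)

gcd(51, 97) = 1, which divides 82, so solutions exist.
Find 51^(-1) mod 97 by the extended Euclidean algorithm:
97 = 1 × 51 + 46  ⟹  46 = (1)·97 + (-1)·51
51 = 1 × 46 + 5  ⟹  5 = (-1)·97 + (2)·51
46 = 9 × 5 + 1  ⟹  1 = (10)·97 + (-19)·51
So (-19)·51 ≡ 1 (mod 97), i.e. 51^(-1) ≡ -19 ≡ 78 (mod 97).
x ≡ 78 × 82 = 6396 ≡ 91 (mod 97).
Check: 51 × 91 = 4641 ≡ 82 (mod 97).
Unique solution: x ≡ 91 (mod 97)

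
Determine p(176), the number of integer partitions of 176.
476715857290

p(n) counts ways to write n as a sum of positive integers (order ignored).
Euler's pentagonal recurrence: p(k) = p(k-1) + p(k-2) - p(k-5) - p(k-7) + p(k-12) + p(k-15) - ... (offsets j(3j∓1)/2, signs ++--, p(0)=1, p(<0)=0).
DP table for k = 0..175: p(0)=1, p(1)=1, p(2)=2, p(3)=3, p(4)=5, p(5)=7, p(6)=11, p(7)=15, p(8)=22, p(9)=30, p(10)=42, p(11)=56, p(12)=77, p(13)=101, p(14)=135, p(15)=176, p(16)=231, p(17)=297, p(18)=385, p(19)=490, p(20)=627, p(21)=792, p(22)=1002, p(23)=1255, p(24)=1575, p(25)=1958, p(26)=2436, p(27)=3010, p(28)=3718, p(29)=4565, p(30)=5604, p(31)=6842, p(32)=8349, p(33)=10143, p(34)=12310, p(35)=14883, p(36)=17977, p(37)=21637, p(38)=26015, p(39)=31185, p(40)=37338, p(41)=44583, p(42)=53174, p(43)=63261, p(44)=75175, p(45)=89134, p(46)=105558, p(47)=124754, p(48)=147273, p(49)=173525, p(50)=204226, p(51)=239943, p(52)=281589, p(53)=329931, p(54)=386155, p(55)=451276, p(56)=526823, p(57)=614154, p(58)=715220, p(59)=831820, p(60)=966467, p(61)=1121505, p(62)=1300156, p(63)=1505499, p(64)=1741630, p(65)=2012558, p(66)=2323520, p(67)=2679689, p(68)=3087735, p(69)=3554345, p(70)=4087968, p(71)=4697205, p(72)=5392783, p(73)=6185689, p(74)=7089500, p(75)=8118264, p(76)=9289091, p(77)=10619863, p(78)=12132164, p(79)=13848650, p(80)=15796476, p(81)=18004327, p(82)=20506255, p(83)=23338469, p(84)=26543660, p(85)=30167357, p(86)=34262962, p(87)=38887673, p(88)=44108109, p(89)=49995925, p(90)=56634173, p(91)=64112359, p(92)=72533807, p(93)=82010177, p(94)=92669720, p(95)=104651419, p(96)=118114304, p(97)=133230930, p(98)=150198136, p(99)=169229875, p(100)=190569292, p(101)=214481126, p(102)=241265379, p(103)=271248950, p(104)=304801365, p(105)=342325709, p(106)=384276336, p(107)=431149389, p(108)=483502844, p(109)=541946240, p(110)=607163746, p(111)=679903203, p(112)=761002156, p(113)=851376628, p(114)=952050665, p(115)=1064144451, p(116)=1188908248, p(117)=1327710076, p(118)=1482074143, p(119)=1653668665, p(120)=1844349560, p(121)=2056148051, p(122)=2291320912, p(123)=2552338241, p(124)=2841940500, p(125)=3163127352, p(126)=3519222692, p(127)=3913864295, p(128)=4351078600, p(129)=4835271870, p(130)=5371315400, p(131)=5964539504, p(132)=6620830889, p(133)=7346629512, p(134)=8149040695, p(135)=9035836076, p(136)=10015581680, p(137)=11097645016, p(138)=12292341831, p(139)=13610949895, p(140)=15065878135, p(141)=16670689208, p(142)=18440293320, p(143)=20390982757, p(144)=22540654445, p(145)=24908858009, p(146)=27517052599, p(147)=30388671978, p(148)=33549419497, p(149)=37027355200, p(150)=40853235313, p(151)=45060624582, p(152)=49686288421, p(153)=54770336324, p(154)=60356673280, p(155)=66493182097, p(156)=73232243759, p(157)=80630964769, p(158)=88751778802, p(159)=97662728555, p(160)=107438159466, p(161)=118159068427, p(162)=129913904637, p(163)=142798995930, p(164)=156919475295, p(165)=172389800255, p(166)=189334822579, p(167)=207890420102, p(168)=228204732751, p(169)=250438925115, p(170)=274768617130, p(171)=301384802048, p(172)=330495499613, p(173)=362326859895, p(174)=397125074750, p(175)=435157697830.
Final step: p(176) = p(175) + p(174) - p(171) - p(169) + p(164) + p(161) - p(154) - p(150) + p(141) + p(136) - p(125) - p(119) + p(106) + p(99) - p(84) - p(76) + p(59) + p(50) - p(31) - p(21) + p(0)
= 435157697830 + 397125074750 - 301384802048 - 250438925115 + 156919475295 + 118159068427 - 60356673280 - 40853235313 + 16670689208 + 10015581680 - 3163127352 - 1653668665 + 384276336 + 169229875 - 26543660 - 9289091 + 831820 + 204226 - 6842 - 792 + 1
= 476715857290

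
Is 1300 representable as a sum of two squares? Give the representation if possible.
2² + 36² (a=2, b=36)

Factorization: 1300 = 2^2 × 5^2 × 13
By Fermat: n is sum of two squares iff every prime p ≡ 3 (mod 4) appears to even power.
All primes ≡ 3 (mod 4) appear to even power.
Search a = 0, 1, 2, … for 1300 - a² a perfect square: first hit at a = 2: 1300 - 4 = 1296 = 36².
1300 = 2² + 36² = 4 + 1296 ✓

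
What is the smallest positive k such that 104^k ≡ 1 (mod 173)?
172

173 is prime, so ord(104) divides φ(173) = 172.
Divisors of 172: 1, 2, 4, 43, 86, 172.
Repeated squaring: 104^1 ≡ 104, 104^2 ≡ 90, 104^4 ≡ 142, 104^8 ≡ 96, 104^16 ≡ 47, 104^32 ≡ 133, 104^64 ≡ 43, 104^128 ≡ 119 (mod 173).
Test 104^d mod 173 for each divisor d in increasing order:
104^1 ≡ 104
104^2 ≡ 90
104^4 ≡ 142
104^43 = 104^32·104^8·104^2·104^1 ≡ 80
104^86 = 104^64·104^16·104^4·104^2 ≡ 172
104^172 = 104^128·104^32·104^8·104^4 ≡ 1  ← first divisor giving 1
The order is 172.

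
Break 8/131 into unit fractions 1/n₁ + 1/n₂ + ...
1/17 + 1/446 + 1/331081 + 1/328843554602

Greedy algorithm:
8/131: ceiling(131/8) = 17, use 1/17
5/2227: ceiling(2227/5) = 446, use 1/446
3/993242: ceiling(993242/3) = 331081, use 1/331081
1/328843554602: ceiling(328843554602/1) = 328843554602, use 1/328843554602
Result: 8/131 = 1/17 + 1/446 + 1/331081 + 1/328843554602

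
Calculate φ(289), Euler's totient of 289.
272

289 = 17^2
φ(n) = n × ∏(1 - 1/p) for each prime p dividing n
φ(289) = 289 × (1 - 1/17) = 272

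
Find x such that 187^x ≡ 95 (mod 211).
166

Baby-step giant-step with step n = ⌈√211⌉ = 15.
Baby steps 187^j mod 211 (j:value) for j=0..14: 0:1, 1:187, 2:154, 3:102, 4:84, 5:94, 6:65, 7:128, 8:93, 9:89, 10:185, 11:202, 12:5, 13:91, 14:137.
Giant-step multiplier: 187^(-15) ≡ 187^(210-15) = 187^195 ≡ 12 (mod 211).
Giant steps γ_i = 95·12^i mod 211: γ_0=95, γ_1=85, γ_2=176, γ_3=2, γ_4=24, γ_5=77, γ_6=80, γ_7=116, γ_8=126, γ_9=35, γ_10=209, γ_11=187 (in table at j=1).
x = i·n + j = 11·15 + 1 = 166.
Check: 187^166 ≡ 95 (mod 211).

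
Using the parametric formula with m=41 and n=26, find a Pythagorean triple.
(1005, 2132, 2357)

Euclid's formula: a = m² - n², b = 2mn, c = m² + n²
m = 41, n = 26
a = 41² - 26² = 1681 - 676 = 1005
b = 2 × 41 × 26 = 2132
c = 41² + 26² = 1681 + 676 = 2357
Verification: 1005² + 2132² = 1010025 + 4545424 = 5555449 = 2357² ✓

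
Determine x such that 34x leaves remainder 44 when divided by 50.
x ≡ 16 (mod 25)

gcd(34, 50) = 2, which divides 44, so solutions exist.
Divide through by 2: 17x ≡ 22 (mod 25).
Find 17^(-1) mod 25 by the extended Euclidean algorithm:
25 = 1 × 17 + 8  ⟹  8 = (1)·25 + (-1)·17
17 = 2 × 8 + 1  ⟹  1 = (-2)·25 + (3)·17
So (3)·17 ≡ 1 (mod 25), i.e. 17^(-1) ≡ 3 (mod 25).
x ≡ 3 × 22 = 66 ≡ 16 (mod 25).
Check: 34 × 16 = 544 ≡ 44 (mod 50).
x ≡ 16 (mod 25), giving 2 solutions mod 50.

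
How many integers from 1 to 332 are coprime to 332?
164

332 = 2^2 × 83
φ(n) = n × ∏(1 - 1/p) for each prime p dividing n
φ(332) = 332 × (1 - 1/2) × (1 - 1/83) = 164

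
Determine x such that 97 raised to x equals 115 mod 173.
127

Baby-step giant-step with step n = ⌈√173⌉ = 14.
Baby steps 97^j mod 173 (j:value) for j=0..13: 0:1, 1:97, 2:67, 3:98, 4:164, 5:165, 6:89, 7:156, 8:81, 9:72, 10:64, 11:153, 12:136, 13:44.
Giant-step multiplier: 97^(-14) ≡ 97^(172-14) = 97^158 ≡ 88 (mod 173).
Giant steps γ_i = 115·88^i mod 173: γ_0=115, γ_1=86, γ_2=129, γ_3=107, γ_4=74, γ_5=111, γ_6=80, γ_7=120, γ_8=7, γ_9=97 (in table at j=1).
x = i·n + j = 9·14 + 1 = 127.
Check: 97^127 ≡ 115 (mod 173).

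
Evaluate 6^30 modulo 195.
51

Repeated squaring. Binary of 30 = 11110.
6^1 ≡ 6 (mod 195); 6^2 ≡ 36 (mod 195); 6^4 ≡ 126 (mod 195); 6^8 ≡ 81 (mod 195); 6^16 ≡ 126 (mod 195)
6^30 = 6^2 × 6^4 × 6^8 × 6^16 ≡ 51 (mod 195)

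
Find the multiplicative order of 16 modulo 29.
7

29 is prime, so ord(16) divides φ(29) = 28.
Divisors of 28: 1, 2, 4, 7, 14, 28.
Repeated squaring: 16^1 ≡ 16, 16^2 ≡ 24, 16^4 ≡ 25, 16^8 ≡ 16, 16^16 ≡ 24 (mod 29).
Test 16^d mod 29 for each divisor d in increasing order:
16^1 ≡ 16
16^2 ≡ 24
16^4 ≡ 25
16^7 = 16^4·16^2·16^1 ≡ 1  ← first divisor giving 1
The order is 7.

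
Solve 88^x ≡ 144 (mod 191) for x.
184

Baby-step giant-step with step n = ⌈√191⌉ = 14.
Baby steps 88^j mod 191 (j:value) for j=0..13: 0:1, 1:88, 2:104, 3:175, 4:120, 5:55, 6:65, 7:181, 8:75, 9:106, 10:160, 11:137, 12:23, 13:114.
Giant-step multiplier: 88^(-14) ≡ 88^(190-14) = 88^176 ≡ 170 (mod 191).
Giant steps γ_i = 144·170^i mod 191: γ_0=144, γ_1=32, γ_2=92, γ_3=169, γ_4=80, γ_5=39, γ_6=136, γ_7=9, γ_8=2, γ_9=149, γ_10=118, γ_11=5, γ_12=86, γ_13=104 (in table at j=2).
x = i·n + j = 13·14 + 2 = 184.
Check: 88^184 ≡ 144 (mod 191).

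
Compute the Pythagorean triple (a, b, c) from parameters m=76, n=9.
(5695, 1368, 5857)

Euclid's formula: a = m² - n², b = 2mn, c = m² + n²
m = 76, n = 9
a = 76² - 9² = 5776 - 81 = 5695
b = 2 × 76 × 9 = 1368
c = 76² + 9² = 5776 + 81 = 5857
Verification: 5695² + 1368² = 32433025 + 1871424 = 34304449 = 5857² ✓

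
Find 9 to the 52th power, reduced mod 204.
33

Repeated squaring. Binary of 52 = 110100.
9^1 ≡ 9 (mod 204); 9^2 ≡ 81 (mod 204); 9^4 ≡ 33 (mod 204); 9^8 ≡ 69 (mod 204); 9^16 ≡ 69 (mod 204); 9^32 ≡ 69 (mod 204)
9^52 = 9^4 × 9^16 × 9^32 ≡ 33 (mod 204)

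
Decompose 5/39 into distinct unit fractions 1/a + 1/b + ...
1/8 + 1/312

Greedy algorithm:
5/39: ceiling(39/5) = 8, use 1/8
1/312: ceiling(312/1) = 312, use 1/312
Result: 5/39 = 1/8 + 1/312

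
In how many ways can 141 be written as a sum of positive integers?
16670689208

p(n) counts ways to write n as a sum of positive integers (order ignored).
Euler's pentagonal recurrence: p(k) = p(k-1) + p(k-2) - p(k-5) - p(k-7) + p(k-12) + p(k-15) - ... (offsets j(3j∓1)/2, signs ++--, p(0)=1, p(<0)=0).
DP table for k = 0..140: p(0)=1, p(1)=1, p(2)=2, p(3)=3, p(4)=5, p(5)=7, p(6)=11, p(7)=15, p(8)=22, p(9)=30, p(10)=42, p(11)=56, p(12)=77, p(13)=101, p(14)=135, p(15)=176, p(16)=231, p(17)=297, p(18)=385, p(19)=490, p(20)=627, p(21)=792, p(22)=1002, p(23)=1255, p(24)=1575, p(25)=1958, p(26)=2436, p(27)=3010, p(28)=3718, p(29)=4565, p(30)=5604, p(31)=6842, p(32)=8349, p(33)=10143, p(34)=12310, p(35)=14883, p(36)=17977, p(37)=21637, p(38)=26015, p(39)=31185, p(40)=37338, p(41)=44583, p(42)=53174, p(43)=63261, p(44)=75175, p(45)=89134, p(46)=105558, p(47)=124754, p(48)=147273, p(49)=173525, p(50)=204226, p(51)=239943, p(52)=281589, p(53)=329931, p(54)=386155, p(55)=451276, p(56)=526823, p(57)=614154, p(58)=715220, p(59)=831820, p(60)=966467, p(61)=1121505, p(62)=1300156, p(63)=1505499, p(64)=1741630, p(65)=2012558, p(66)=2323520, p(67)=2679689, p(68)=3087735, p(69)=3554345, p(70)=4087968, p(71)=4697205, p(72)=5392783, p(73)=6185689, p(74)=7089500, p(75)=8118264, p(76)=9289091, p(77)=10619863, p(78)=12132164, p(79)=13848650, p(80)=15796476, p(81)=18004327, p(82)=20506255, p(83)=23338469, p(84)=26543660, p(85)=30167357, p(86)=34262962, p(87)=38887673, p(88)=44108109, p(89)=49995925, p(90)=56634173, p(91)=64112359, p(92)=72533807, p(93)=82010177, p(94)=92669720, p(95)=104651419, p(96)=118114304, p(97)=133230930, p(98)=150198136, p(99)=169229875, p(100)=190569292, p(101)=214481126, p(102)=241265379, p(103)=271248950, p(104)=304801365, p(105)=342325709, p(106)=384276336, p(107)=431149389, p(108)=483502844, p(109)=541946240, p(110)=607163746, p(111)=679903203, p(112)=761002156, p(113)=851376628, p(114)=952050665, p(115)=1064144451, p(116)=1188908248, p(117)=1327710076, p(118)=1482074143, p(119)=1653668665, p(120)=1844349560, p(121)=2056148051, p(122)=2291320912, p(123)=2552338241, p(124)=2841940500, p(125)=3163127352, p(126)=3519222692, p(127)=3913864295, p(128)=4351078600, p(129)=4835271870, p(130)=5371315400, p(131)=5964539504, p(132)=6620830889, p(133)=7346629512, p(134)=8149040695, p(135)=9035836076, p(136)=10015581680, p(137)=11097645016, p(138)=12292341831, p(139)=13610949895, p(140)=15065878135.
Final step: p(141) = p(140) + p(139) - p(136) - p(134) + p(129) + p(126) - p(119) - p(115) + p(106) + p(101) - p(90) - p(84) + p(71) + p(64) - p(49) - p(41) + p(24) + p(15)
= 15065878135 + 13610949895 - 10015581680 - 8149040695 + 4835271870 + 3519222692 - 1653668665 - 1064144451 + 384276336 + 214481126 - 56634173 - 26543660 + 4697205 + 1741630 - 173525 - 44583 + 1575 + 176
= 16670689208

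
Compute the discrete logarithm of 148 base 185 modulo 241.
183

Baby-step giant-step with step n = ⌈√241⌉ = 16.
Baby steps 185^j mod 241 (j:value) for j=0..15: 0:1, 1:185, 2:3, 3:73, 4:9, 5:219, 6:27, 7:175, 8:81, 9:43, 10:2, 11:129, 12:6, 13:146, 14:18, 15:197.
Giant-step multiplier: 185^(-16) ≡ 185^(240-16) = 185^224 ≡ 183 (mod 241).
Giant steps γ_i = 148·183^i mod 241: γ_0=148, γ_1=92, γ_2=207, γ_3=44, γ_4=99, γ_5=42, γ_6=215, γ_7=62, γ_8=19, γ_9=103, γ_10=51, γ_11=175 (in table at j=7).
x = i·n + j = 11·16 + 7 = 183.
Check: 185^183 ≡ 148 (mod 241).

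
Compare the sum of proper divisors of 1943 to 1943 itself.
deficient

Proper divisors of 1943: sum = 1 + 29 + 67 = 97
Since 97 < 1943, 1943 is deficient.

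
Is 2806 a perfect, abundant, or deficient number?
deficient

Proper divisors of 2806: sum = 1 + 2 + 23 + 46 + 61 + 122 + 1403 = 1658
Since 1658 < 2806, 2806 is deficient.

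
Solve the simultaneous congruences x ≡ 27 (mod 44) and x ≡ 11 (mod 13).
115

Using Chinese Remainder Theorem:
M = 44 × 13 = 572
M1 = 13, M2 = 44
y1 = 13^(-1) mod 44 = 17
y2 = 44^(-1) mod 13 = 8
x = (27×13×17 + 11×44×8) mod 572 = 115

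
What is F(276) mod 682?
8

Matrix identity: Q^n = [[F_(n+1), F_n], [F_n, F_(n-1)]] with Q = [[1,1],[1,0]].
n = 276 = 100010100₂. Square-and-multiply, entries mod 682:
Q^1 = [[1,1],[1,0]]
Q^2 = (Q^1)² = [[2,1],[1,1]]
Q^4 = (Q^2)² = [[5,3],[3,2]]
Q^8 = (Q^4)² = [[34,21],[21,13]]
Q^17 = (Q^8)²·Q = [[538,233],[233,305]]
Q^34 = (Q^17)² = [[5,3],[3,2]]
Q^69 = (Q^34)²·Q = [[55,34],[34,21]]
Q^138 = (Q^69)² = [[89,538],[538,233]]
Q^276 = (Q^138)² = [[13,8],[8,5]]
F_276 mod 682 = Q^276[0][1] = 8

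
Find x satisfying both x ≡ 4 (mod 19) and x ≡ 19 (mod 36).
631

Using Chinese Remainder Theorem:
M = 19 × 36 = 684
M1 = 36, M2 = 19
y1 = 36^(-1) mod 19 = 9
y2 = 19^(-1) mod 36 = 19
x = (4×36×9 + 19×19×19) mod 684 = 631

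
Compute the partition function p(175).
435157697830

p(n) counts ways to write n as a sum of positive integers (order ignored).
Euler's pentagonal recurrence: p(k) = p(k-1) + p(k-2) - p(k-5) - p(k-7) + p(k-12) + p(k-15) - ... (offsets j(3j∓1)/2, signs ++--, p(0)=1, p(<0)=0).
DP table for k = 0..174: p(0)=1, p(1)=1, p(2)=2, p(3)=3, p(4)=5, p(5)=7, p(6)=11, p(7)=15, p(8)=22, p(9)=30, p(10)=42, p(11)=56, p(12)=77, p(13)=101, p(14)=135, p(15)=176, p(16)=231, p(17)=297, p(18)=385, p(19)=490, p(20)=627, p(21)=792, p(22)=1002, p(23)=1255, p(24)=1575, p(25)=1958, p(26)=2436, p(27)=3010, p(28)=3718, p(29)=4565, p(30)=5604, p(31)=6842, p(32)=8349, p(33)=10143, p(34)=12310, p(35)=14883, p(36)=17977, p(37)=21637, p(38)=26015, p(39)=31185, p(40)=37338, p(41)=44583, p(42)=53174, p(43)=63261, p(44)=75175, p(45)=89134, p(46)=105558, p(47)=124754, p(48)=147273, p(49)=173525, p(50)=204226, p(51)=239943, p(52)=281589, p(53)=329931, p(54)=386155, p(55)=451276, p(56)=526823, p(57)=614154, p(58)=715220, p(59)=831820, p(60)=966467, p(61)=1121505, p(62)=1300156, p(63)=1505499, p(64)=1741630, p(65)=2012558, p(66)=2323520, p(67)=2679689, p(68)=3087735, p(69)=3554345, p(70)=4087968, p(71)=4697205, p(72)=5392783, p(73)=6185689, p(74)=7089500, p(75)=8118264, p(76)=9289091, p(77)=10619863, p(78)=12132164, p(79)=13848650, p(80)=15796476, p(81)=18004327, p(82)=20506255, p(83)=23338469, p(84)=26543660, p(85)=30167357, p(86)=34262962, p(87)=38887673, p(88)=44108109, p(89)=49995925, p(90)=56634173, p(91)=64112359, p(92)=72533807, p(93)=82010177, p(94)=92669720, p(95)=104651419, p(96)=118114304, p(97)=133230930, p(98)=150198136, p(99)=169229875, p(100)=190569292, p(101)=214481126, p(102)=241265379, p(103)=271248950, p(104)=304801365, p(105)=342325709, p(106)=384276336, p(107)=431149389, p(108)=483502844, p(109)=541946240, p(110)=607163746, p(111)=679903203, p(112)=761002156, p(113)=851376628, p(114)=952050665, p(115)=1064144451, p(116)=1188908248, p(117)=1327710076, p(118)=1482074143, p(119)=1653668665, p(120)=1844349560, p(121)=2056148051, p(122)=2291320912, p(123)=2552338241, p(124)=2841940500, p(125)=3163127352, p(126)=3519222692, p(127)=3913864295, p(128)=4351078600, p(129)=4835271870, p(130)=5371315400, p(131)=5964539504, p(132)=6620830889, p(133)=7346629512, p(134)=8149040695, p(135)=9035836076, p(136)=10015581680, p(137)=11097645016, p(138)=12292341831, p(139)=13610949895, p(140)=15065878135, p(141)=16670689208, p(142)=18440293320, p(143)=20390982757, p(144)=22540654445, p(145)=24908858009, p(146)=27517052599, p(147)=30388671978, p(148)=33549419497, p(149)=37027355200, p(150)=40853235313, p(151)=45060624582, p(152)=49686288421, p(153)=54770336324, p(154)=60356673280, p(155)=66493182097, p(156)=73232243759, p(157)=80630964769, p(158)=88751778802, p(159)=97662728555, p(160)=107438159466, p(161)=118159068427, p(162)=129913904637, p(163)=142798995930, p(164)=156919475295, p(165)=172389800255, p(166)=189334822579, p(167)=207890420102, p(168)=228204732751, p(169)=250438925115, p(170)=274768617130, p(171)=301384802048, p(172)=330495499613, p(173)=362326859895, p(174)=397125074750.
Final step: p(175) = p(174) + p(173) - p(170) - p(168) + p(163) + p(160) - p(153) - p(149) + p(140) + p(135) - p(124) - p(118) + p(105) + p(98) - p(83) - p(75) + p(58) + p(49) - p(30) - p(20)
= 397125074750 + 362326859895 - 274768617130 - 228204732751 + 142798995930 + 107438159466 - 54770336324 - 37027355200 + 15065878135 + 9035836076 - 2841940500 - 1482074143 + 342325709 + 150198136 - 23338469 - 8118264 + 715220 + 173525 - 5604 - 627
= 435157697830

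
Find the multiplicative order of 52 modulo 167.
166

167 is prime, so ord(52) divides φ(167) = 166.
Divisors of 166: 1, 2, 83, 166.
Repeated squaring: 52^1 ≡ 52, 52^2 ≡ 32, 52^4 ≡ 22, 52^8 ≡ 150, 52^16 ≡ 122, 52^32 ≡ 21, 52^64 ≡ 107, 52^128 ≡ 93 (mod 167).
Test 52^d mod 167 for each divisor d in increasing order:
52^1 ≡ 52
52^2 ≡ 32
52^83 = 52^64·52^16·52^2·52^1 ≡ 166
52^166 = 52^128·52^32·52^4·52^2 ≡ 1  ← first divisor giving 1
The order is 166.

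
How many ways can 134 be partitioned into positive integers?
8149040695

p(n) counts ways to write n as a sum of positive integers (order ignored).
Euler's pentagonal recurrence: p(k) = p(k-1) + p(k-2) - p(k-5) - p(k-7) + p(k-12) + p(k-15) - ... (offsets j(3j∓1)/2, signs ++--, p(0)=1, p(<0)=0).
DP table for k = 0..133: p(0)=1, p(1)=1, p(2)=2, p(3)=3, p(4)=5, p(5)=7, p(6)=11, p(7)=15, p(8)=22, p(9)=30, p(10)=42, p(11)=56, p(12)=77, p(13)=101, p(14)=135, p(15)=176, p(16)=231, p(17)=297, p(18)=385, p(19)=490, p(20)=627, p(21)=792, p(22)=1002, p(23)=1255, p(24)=1575, p(25)=1958, p(26)=2436, p(27)=3010, p(28)=3718, p(29)=4565, p(30)=5604, p(31)=6842, p(32)=8349, p(33)=10143, p(34)=12310, p(35)=14883, p(36)=17977, p(37)=21637, p(38)=26015, p(39)=31185, p(40)=37338, p(41)=44583, p(42)=53174, p(43)=63261, p(44)=75175, p(45)=89134, p(46)=105558, p(47)=124754, p(48)=147273, p(49)=173525, p(50)=204226, p(51)=239943, p(52)=281589, p(53)=329931, p(54)=386155, p(55)=451276, p(56)=526823, p(57)=614154, p(58)=715220, p(59)=831820, p(60)=966467, p(61)=1121505, p(62)=1300156, p(63)=1505499, p(64)=1741630, p(65)=2012558, p(66)=2323520, p(67)=2679689, p(68)=3087735, p(69)=3554345, p(70)=4087968, p(71)=4697205, p(72)=5392783, p(73)=6185689, p(74)=7089500, p(75)=8118264, p(76)=9289091, p(77)=10619863, p(78)=12132164, p(79)=13848650, p(80)=15796476, p(81)=18004327, p(82)=20506255, p(83)=23338469, p(84)=26543660, p(85)=30167357, p(86)=34262962, p(87)=38887673, p(88)=44108109, p(89)=49995925, p(90)=56634173, p(91)=64112359, p(92)=72533807, p(93)=82010177, p(94)=92669720, p(95)=104651419, p(96)=118114304, p(97)=133230930, p(98)=150198136, p(99)=169229875, p(100)=190569292, p(101)=214481126, p(102)=241265379, p(103)=271248950, p(104)=304801365, p(105)=342325709, p(106)=384276336, p(107)=431149389, p(108)=483502844, p(109)=541946240, p(110)=607163746, p(111)=679903203, p(112)=761002156, p(113)=851376628, p(114)=952050665, p(115)=1064144451, p(116)=1188908248, p(117)=1327710076, p(118)=1482074143, p(119)=1653668665, p(120)=1844349560, p(121)=2056148051, p(122)=2291320912, p(123)=2552338241, p(124)=2841940500, p(125)=3163127352, p(126)=3519222692, p(127)=3913864295, p(128)=4351078600, p(129)=4835271870, p(130)=5371315400, p(131)=5964539504, p(132)=6620830889, p(133)=7346629512.
Final step: p(134) = p(133) + p(132) - p(129) - p(127) + p(122) + p(119) - p(112) - p(108) + p(99) + p(94) - p(83) - p(77) + p(64) + p(57) - p(42) - p(34) + p(17) + p(8)
= 7346629512 + 6620830889 - 4835271870 - 3913864295 + 2291320912 + 1653668665 - 761002156 - 483502844 + 169229875 + 92669720 - 23338469 - 10619863 + 1741630 + 614154 - 53174 - 12310 + 297 + 22
= 8149040695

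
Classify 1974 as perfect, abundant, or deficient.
abundant

Proper divisors of 1974: sum = 1 + 2 + 3 + 6 + 7 + 14 + 21 + 42 + 47 + 94 + 141 + 282 + 329 + 658 + 987 = 2634
Since 2634 > 1974, 1974 is abundant.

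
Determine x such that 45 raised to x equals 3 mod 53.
49

Baby-step giant-step with step n = ⌈√53⌉ = 8.
Baby steps 45^j mod 53 (j:value) for j=0..7: 0:1, 1:45, 2:11, 3:18, 4:15, 5:39, 6:6, 7:5.
Giant-step multiplier: 45^(-8) ≡ 45^(52-8) = 45^44 ≡ 49 (mod 53).
Giant steps γ_i = 3·49^i mod 53: γ_0=3, γ_1=41, γ_2=48, γ_3=20, γ_4=26, γ_5=2, γ_6=45 (in table at j=1).
x = i·n + j = 6·8 + 1 = 49.
Check: 45^49 ≡ 3 (mod 53).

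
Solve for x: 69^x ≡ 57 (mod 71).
42

Baby-step giant-step with step n = ⌈√71⌉ = 9.
Baby steps 69^j mod 71 (j:value) for j=0..8: 0:1, 1:69, 2:4, 3:63, 4:16, 5:39, 6:64, 7:14, 8:43.
Giant-step multiplier: 69^(-9) ≡ 69^(70-9) = 69^61 ≡ 52 (mod 71).
Giant steps γ_i = 57·52^i mod 71: γ_0=57, γ_1=53, γ_2=58, γ_3=34, γ_4=64 (in table at j=6).
x = i·n + j = 4·9 + 6 = 42.
Check: 69^42 ≡ 57 (mod 71).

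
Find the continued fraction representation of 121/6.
[20; 6]

Euclidean algorithm steps:
121 = 20 × 6 + 1
6 = 6 × 1 + 0
Continued fraction: [20; 6]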